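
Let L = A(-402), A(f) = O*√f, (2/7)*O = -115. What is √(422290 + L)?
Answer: √(1689160 - 1610*I*√402)/2 ≈ 649.87 - 6.209*I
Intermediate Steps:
O = -805/2 (O = (7/2)*(-115) = -805/2 ≈ -402.50)
A(f) = -805*√f/2
L = -805*I*√402/2 ≈ -8070.1*I
√(422290 + L) = √(422290 - 805*I*√402/2)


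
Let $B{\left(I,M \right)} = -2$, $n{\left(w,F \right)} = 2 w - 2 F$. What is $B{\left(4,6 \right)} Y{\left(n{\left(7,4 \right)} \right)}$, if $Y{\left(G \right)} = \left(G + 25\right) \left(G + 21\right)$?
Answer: $-1674$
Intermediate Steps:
$n{\left(w,F \right)} = - 2 F + 2 w$
$Y{\left(G \right)} = \left(21 + G\right) \left(25 + G\right)$ ($Y{\left(G \right)} = \left(25 + G\right) \left(21 + G\right) = \left(21 + G\right) \left(25 + G\right)$)
$B{\left(4,6 \right)} Y{\left(n{\left(7,4 \right)} \right)} = - 2 \left(525 + \left(\left(-2\right) 4 + 2 \cdot 7\right)^{2} + 46 \left(\left(-2\right) 4 + 2 \cdot 7\right)\right) = - 2 \left(525 + \left(-8 + 14\right)^{2} + 46 \left(-8 + 14\right)\right) = - 2 \left(525 + 6^{2} + 46 \cdot 6\right) = - 2 \left(525 + 36 + 276\right) = \left(-2\right) 837 = -1674$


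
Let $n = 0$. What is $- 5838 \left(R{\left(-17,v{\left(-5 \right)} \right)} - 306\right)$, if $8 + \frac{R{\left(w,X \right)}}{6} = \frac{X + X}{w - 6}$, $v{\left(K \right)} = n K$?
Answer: $2066652$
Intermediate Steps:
$v{\left(K \right)} = 0$ ($v{\left(K \right)} = 0 K = 0$)
$R{\left(w,X \right)} = -48 + \frac{12 X}{-6 + w}$ ($R{\left(w,X \right)} = -48 + 6 \frac{X + X}{w - 6} = -48 + 6 \frac{2 X}{-6 + w} = -48 + \frac{12 X}{-6 + w}$)
$- 5838 \left(R{\left(-17,v{\left(-5 \right)} \right)} - 306\right) = - 5838 \left(\frac{12 \left(24 + 0 - -68\right)}{-6 - 17} - 306\right) = - 5838 \left(\frac{12 \left(24 + 0 + 68\right)}{-23} - 306\right) = - 5838 \left(12 \left(- \frac{1}{23}\right) 92 - 306\right) = - 5838 \left(-48 - 306\right) = \left(-5838\right) \left(-354\right) = 2066652$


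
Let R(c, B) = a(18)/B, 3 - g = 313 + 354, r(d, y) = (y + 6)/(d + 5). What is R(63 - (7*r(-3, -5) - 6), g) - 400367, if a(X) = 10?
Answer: -132921849/332 ≈ -4.0037e+5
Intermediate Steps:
r(d, y) = (6 + y)/(5 + d)
g = -664 (g = 3 - (313 + 354) = 3 - 1*667 = 3 - 667 = -664)
R(c, B) = 10/B
R(63 - (7*r(-3, -5) - 6), g) - 400367 = 10/(-664) - 400367 = 10*(-1/664) - 400367 = -5/332 - 400367 = -132921849/332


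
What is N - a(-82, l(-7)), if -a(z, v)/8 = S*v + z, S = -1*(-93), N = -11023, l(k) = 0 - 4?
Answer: -14655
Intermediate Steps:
l(k) = -4
S = 93
a(z, v) = -744*v - 8*z (a(z, v) = -8*(93*v + z) = -8*(z + 93*v) = -744*v - 8*z)
N - a(-82, l(-7)) = -11023 - (-744*(-4) - 8*(-82)) = -11023 - (2976 + 656) = -11023 - 1*3632 = -11023 - 3632 = -14655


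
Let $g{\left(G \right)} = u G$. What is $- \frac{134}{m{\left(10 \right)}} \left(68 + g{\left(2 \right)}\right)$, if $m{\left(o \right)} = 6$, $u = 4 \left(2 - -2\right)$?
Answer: $- \frac{6700}{3} \approx -2233.3$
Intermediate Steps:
$u = 16$ ($u = 4 \left(2 + 2\right) = 4 \cdot 4 = 16$)
$g{\left(G \right)} = 16 G$
$- \frac{134}{m{\left(10 \right)}} \left(68 + g{\left(2 \right)}\right) = - \frac{134}{6} \left(68 + 16 \cdot 2\right) = \left(-134\right) \frac{1}{6} \left(68 + 32\right) = \left(- \frac{67}{3}\right) 100 = - \frac{6700}{3}$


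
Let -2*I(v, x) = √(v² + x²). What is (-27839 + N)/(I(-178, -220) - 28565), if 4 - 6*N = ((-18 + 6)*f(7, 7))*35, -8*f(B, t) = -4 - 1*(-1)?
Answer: 9533425925/9791270448 - 333745*√20021/9791270448 ≈ 0.96884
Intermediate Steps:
f(B, t) = 3/8 (f(B, t) = -(-4 - 1*(-1))/8 = -(-4 + 1)/8 = -⅛*(-3) = 3/8)
I(v, x) = -√(v² + x²)/2
N = 323/12 (N = ⅔ - (-18 + 6)*(3/8)*35/6 = ⅔ - (-12*3/8)*35/6 = ⅔ - (-3)*35/4 = ⅔ - ⅙*(-315/2) = ⅔ + 105/4 = 323/12 ≈ 26.917)
(-27839 + N)/(I(-178, -220) - 28565) = (-27839 + 323/12)/(-√((-178)² + (-220)²)/2 - 28565) = -333745/(12*(-√(31684 + 48400)/2 - 28565)) = -333745/(12*(-√20021 - 28565)) = -333745/(12*(-28565 - √20021))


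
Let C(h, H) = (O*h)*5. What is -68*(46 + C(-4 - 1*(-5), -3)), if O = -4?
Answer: -1768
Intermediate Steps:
C(h, H) = -20*h (C(h, H) = -4*h*5 = -20*h)
-68*(46 + C(-4 - 1*(-5), -3)) = -68*(46 - 20*(-4 - 1*(-5))) = -68*(46 - 20*(-4 + 5)) = -68*(46 - 20*1) = -68*(46 - 20) = -68*26 = -1768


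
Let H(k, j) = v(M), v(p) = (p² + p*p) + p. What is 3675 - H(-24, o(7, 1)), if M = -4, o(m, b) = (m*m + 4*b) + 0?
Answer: 3647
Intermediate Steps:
o(m, b) = m² + 4*b (o(m, b) = (m² + 4*b) + 0 = m² + 4*b)
v(p) = p + 2*p² (v(p) = (p² + p²) + p = 2*p² + p = p + 2*p²)
H(k, j) = 28 (H(k, j) = -4*(1 + 2*(-4)) = -4*(1 - 8) = -4*(-7) = 28)
3675 - H(-24, o(7, 1)) = 3675 - 1*28 = 3675 - 28 = 3647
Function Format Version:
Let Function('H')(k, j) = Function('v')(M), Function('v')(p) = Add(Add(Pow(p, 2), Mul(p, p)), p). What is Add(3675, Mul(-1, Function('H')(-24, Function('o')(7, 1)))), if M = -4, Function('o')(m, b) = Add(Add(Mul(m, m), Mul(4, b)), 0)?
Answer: 3647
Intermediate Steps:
Function('o')(m, b) = Add(Pow(m, 2), Mul(4, b)) (Function('o')(m, b) = Add(Add(Pow(m, 2), Mul(4, b)), 0) = Add(Pow(m, 2), Mul(4, b)))
Function('v')(p) = Add(p, Mul(2, Pow(p, 2))) (Function('v')(p) = Add(Add(Pow(p, 2), Pow(p, 2)), p) = Add(Mul(2, Pow(p, 2)), p) = Add(p, Mul(2, Pow(p, 2))))
Function('H')(k, j) = 28 (Function('H')(k, j) = Mul(-4, Add(1, Mul(2, -4))) = Mul(-4, Add(1, -8)) = Mul(-4, -7) = 28)
Add(3675, Mul(-1, Function('H')(-24, Function('o')(7, 1)))) = Add(3675, Mul(-1, 28)) = Add(3675, -28) = 3647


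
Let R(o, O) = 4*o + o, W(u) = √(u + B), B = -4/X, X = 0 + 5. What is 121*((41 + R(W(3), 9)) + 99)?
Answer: 16940 + 121*√55 ≈ 17837.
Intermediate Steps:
X = 5
B = -⅘ (B = -4/5 = -4*⅕ = -⅘ ≈ -0.80000)
W(u) = √(-⅘ + u) (W(u) = √(u - ⅘) = √(-⅘ + u))
R(o, O) = 5*o
121*((41 + R(W(3), 9)) + 99) = 121*((41 + 5*(√(-20 + 25*3)/5)) + 99) = 121*((41 + 5*(√(-20 + 75)/5)) + 99) = 121*((41 + 5*(√55/5)) + 99) = 121*((41 + √55) + 99) = 121*(140 + √55) = 16940 + 121*√55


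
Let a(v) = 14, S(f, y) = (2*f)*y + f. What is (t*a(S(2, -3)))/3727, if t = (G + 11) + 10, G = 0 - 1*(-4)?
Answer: 350/3727 ≈ 0.093909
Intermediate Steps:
S(f, y) = f + 2*f*y (S(f, y) = 2*f*y + f = f + 2*f*y)
G = 4 (G = 0 + 4 = 4)
t = 25 (t = (4 + 11) + 10 = 15 + 10 = 25)
(t*a(S(2, -3)))/3727 = (25*14)/3727 = 350*(1/3727) = 350/3727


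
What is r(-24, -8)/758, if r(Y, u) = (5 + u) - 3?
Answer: -3/379 ≈ -0.0079156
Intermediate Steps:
r(Y, u) = 2 + u
r(-24, -8)/758 = (2 - 8)/758 = -6*1/758 = -3/379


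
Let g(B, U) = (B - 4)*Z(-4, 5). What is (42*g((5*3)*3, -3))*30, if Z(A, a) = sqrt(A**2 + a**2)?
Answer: 51660*sqrt(41) ≈ 3.3079e+5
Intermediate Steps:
g(B, U) = sqrt(41)*(-4 + B) (g(B, U) = (B - 4)*sqrt((-4)**2 + 5**2) = (-4 + B)*sqrt(16 + 25) = (-4 + B)*sqrt(41) = sqrt(41)*(-4 + B))
(42*g((5*3)*3, -3))*30 = (42*(sqrt(41)*(-4 + (5*3)*3)))*30 = (42*(sqrt(41)*(-4 + 15*3)))*30 = (42*(sqrt(41)*(-4 + 45)))*30 = (42*(sqrt(41)*41))*30 = (42*(41*sqrt(41)))*30 = (1722*sqrt(41))*30 = 51660*sqrt(41)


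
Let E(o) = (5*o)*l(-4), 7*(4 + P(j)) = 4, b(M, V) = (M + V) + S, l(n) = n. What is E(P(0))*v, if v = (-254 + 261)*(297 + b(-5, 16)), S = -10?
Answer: 143040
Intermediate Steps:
b(M, V) = -10 + M + V (b(M, V) = (M + V) - 10 = -10 + M + V)
P(j) = -24/7 (P(j) = -4 + (⅐)*4 = -4 + 4/7 = -24/7)
E(o) = -20*o (E(o) = (5*o)*(-4) = -20*o)
v = 2086 (v = (-254 + 261)*(297 + (-10 - 5 + 16)) = 7*(297 + 1) = 7*298 = 2086)
E(P(0))*v = -20*(-24/7)*2086 = (480/7)*2086 = 143040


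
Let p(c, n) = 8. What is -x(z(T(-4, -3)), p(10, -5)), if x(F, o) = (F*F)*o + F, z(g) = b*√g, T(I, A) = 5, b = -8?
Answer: -2560 + 8*√5 ≈ -2542.1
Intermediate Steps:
z(g) = -8*√g
x(F, o) = F + o*F² (x(F, o) = F²*o + F = o*F² + F = F + o*F²)
-x(z(T(-4, -3)), p(10, -5)) = -(-8*√5)*(1 - 8*√5*8) = -(-8*√5)*(1 - 64*√5) = -(-8)*√5*(1 - 64*√5) = 8*√5*(1 - 64*√5)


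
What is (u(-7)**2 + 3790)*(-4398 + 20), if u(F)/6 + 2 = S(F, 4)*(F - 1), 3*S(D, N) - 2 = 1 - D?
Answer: -146111372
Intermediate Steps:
S(D, N) = 1 - D/3 (S(D, N) = 2/3 + (1 - D)/3 = 2/3 + (1/3 - D/3) = 1 - D/3)
u(F) = -12 + 6*(1 - F/3)*(-1 + F) (u(F) = -12 + 6*((1 - F/3)*(F - 1)) = -12 + 6*((1 - F/3)*(-1 + F)) = -12 + 6*(1 - F/3)*(-1 + F))
(u(-7)**2 + 3790)*(-4398 + 20) = ((-18 + 2*(-7) - 2*(-7)*(-3 - 7))**2 + 3790)*(-4398 + 20) = ((-18 - 14 - 2*(-7)*(-10))**2 + 3790)*(-4378) = ((-18 - 14 - 140)**2 + 3790)*(-4378) = ((-172)**2 + 3790)*(-4378) = (29584 + 3790)*(-4378) = 33374*(-4378) = -146111372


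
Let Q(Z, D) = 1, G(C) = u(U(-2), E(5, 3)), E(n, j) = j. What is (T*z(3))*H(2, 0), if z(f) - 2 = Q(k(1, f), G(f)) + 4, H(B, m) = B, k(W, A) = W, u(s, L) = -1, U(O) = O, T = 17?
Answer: 238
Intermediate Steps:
G(C) = -1
z(f) = 7 (z(f) = 2 + (1 + 4) = 2 + 5 = 7)
(T*z(3))*H(2, 0) = (17*7)*2 = 119*2 = 238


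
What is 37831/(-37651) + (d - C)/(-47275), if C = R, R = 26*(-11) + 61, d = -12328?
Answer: -1332770472/1779951025 ≈ -0.74877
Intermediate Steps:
R = -225 (R = -286 + 61 = -225)
C = -225
37831/(-37651) + (d - C)/(-47275) = 37831/(-37651) + (-12328 - 1*(-225))/(-47275) = 37831*(-1/37651) + (-12328 + 225)*(-1/47275) = -37831/37651 - 12103*(-1/47275) = -37831/37651 + 12103/47275 = -1332770472/1779951025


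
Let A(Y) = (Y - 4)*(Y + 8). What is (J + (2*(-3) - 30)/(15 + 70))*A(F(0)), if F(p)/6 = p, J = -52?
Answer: 142592/85 ≈ 1677.6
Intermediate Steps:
F(p) = 6*p
A(Y) = (-4 + Y)*(8 + Y)
(J + (2*(-3) - 30)/(15 + 70))*A(F(0)) = (-52 + (2*(-3) - 30)/(15 + 70))*(-32 + (6*0)² + 4*(6*0)) = (-52 + (-6 - 30)/85)*(-32 + 0² + 4*0) = (-52 - 36*1/85)*(-32 + 0 + 0) = (-52 - 36/85)*(-32) = -4456/85*(-32) = 142592/85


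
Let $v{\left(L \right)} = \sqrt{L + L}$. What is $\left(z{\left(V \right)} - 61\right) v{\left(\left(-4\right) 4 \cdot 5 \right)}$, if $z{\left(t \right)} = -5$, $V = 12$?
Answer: $- 264 i \sqrt{10} \approx - 834.84 i$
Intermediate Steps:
$v{\left(L \right)} = \sqrt{2} \sqrt{L}$ ($v{\left(L \right)} = \sqrt{2 L} = \sqrt{2} \sqrt{L}$)
$\left(z{\left(V \right)} - 61\right) v{\left(\left(-4\right) 4 \cdot 5 \right)} = \left(-5 - 61\right) \sqrt{2} \sqrt{\left(-4\right) 4 \cdot 5} = - 66 \sqrt{2} \sqrt{\left(-16\right) 5} = - 66 \sqrt{2} \sqrt{-80} = - 66 \sqrt{2} \cdot 4 i \sqrt{5} = - 66 \cdot 4 i \sqrt{10} = - 264 i \sqrt{10}$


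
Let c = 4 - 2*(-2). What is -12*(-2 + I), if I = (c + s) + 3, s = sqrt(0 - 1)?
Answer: -108 - 12*I ≈ -108.0 - 12.0*I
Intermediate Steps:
s = I (s = sqrt(-1) = I ≈ 1.0*I)
c = 8 (c = 4 - 1*(-4) = 4 + 4 = 8)
I = 11 + I (I = (8 + I) + 3 = 11 + I ≈ 11.0 + 1.0*I)
-12*(-2 + I) = -12*(-2 + (11 + I)) = -12*(9 + I) = -108 - 12*I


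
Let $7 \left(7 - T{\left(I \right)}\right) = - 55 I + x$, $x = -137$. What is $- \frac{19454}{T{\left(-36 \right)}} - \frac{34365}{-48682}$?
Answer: $\frac{3345534103}{43667754} \approx 76.613$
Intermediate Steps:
$T{\left(I \right)} = \frac{186}{7} + \frac{55 I}{7}$ ($T{\left(I \right)} = 7 - \frac{- 55 I - 137}{7} = 7 - \frac{-137 - 55 I}{7} = 7 + \left(\frac{137}{7} + \frac{55 I}{7}\right) = \frac{186}{7} + \frac{55 I}{7}$)
$- \frac{19454}{T{\left(-36 \right)}} - \frac{34365}{-48682} = - \frac{19454}{\frac{186}{7} + \frac{55}{7} \left(-36\right)} - \frac{34365}{-48682} = - \frac{19454}{\frac{186}{7} - \frac{1980}{7}} - - \frac{34365}{48682} = - \frac{19454}{- \frac{1794}{7}} + \frac{34365}{48682} = \left(-19454\right) \left(- \frac{7}{1794}\right) + \frac{34365}{48682} = \frac{68089}{897} + \frac{34365}{48682} = \frac{3345534103}{43667754}$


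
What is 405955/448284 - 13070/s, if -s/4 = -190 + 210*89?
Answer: 897493547/829325400 ≈ 1.0822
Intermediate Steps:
s = -74000 (s = -4*(-190 + 210*89) = -4*(-190 + 18690) = -4*18500 = -74000)
405955/448284 - 13070/s = 405955/448284 - 13070/(-74000) = 405955*(1/448284) - 13070*(-1/74000) = 405955/448284 + 1307/7400 = 897493547/829325400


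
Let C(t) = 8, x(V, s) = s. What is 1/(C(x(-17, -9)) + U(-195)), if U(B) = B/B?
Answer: ⅑ ≈ 0.11111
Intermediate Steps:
U(B) = 1
1/(C(x(-17, -9)) + U(-195)) = 1/(8 + 1) = 1/9 = ⅑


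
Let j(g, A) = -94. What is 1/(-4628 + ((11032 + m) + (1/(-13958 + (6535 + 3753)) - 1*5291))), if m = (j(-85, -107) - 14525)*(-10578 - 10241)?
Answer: 3670/1116979451579 ≈ 3.2856e-9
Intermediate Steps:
m = 304352961 (m = (-94 - 14525)*(-10578 - 10241) = -14619*(-20819) = 304352961)
1/(-4628 + ((11032 + m) + (1/(-13958 + (6535 + 3753)) - 1*5291))) = 1/(-4628 + ((11032 + 304352961) + (1/(-13958 + (6535 + 3753)) - 1*5291))) = 1/(-4628 + (304363993 + (1/(-13958 + 10288) - 5291))) = 1/(-4628 + (304363993 + (1/(-3670) - 5291))) = 1/(-4628 + (304363993 + (-1/3670 - 5291))) = 1/(-4628 + (304363993 - 19417971/3670)) = 1/(-4628 + 1116996436339/3670) = 1/(1116979451579/3670) = 3670/1116979451579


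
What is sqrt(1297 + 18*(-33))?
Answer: sqrt(703) ≈ 26.514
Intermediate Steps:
sqrt(1297 + 18*(-33)) = sqrt(1297 - 594) = sqrt(703)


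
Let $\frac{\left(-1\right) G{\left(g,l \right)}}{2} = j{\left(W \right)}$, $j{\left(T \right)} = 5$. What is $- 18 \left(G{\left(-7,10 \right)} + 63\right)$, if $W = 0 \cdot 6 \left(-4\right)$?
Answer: $-954$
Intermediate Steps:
$W = 0$ ($W = 0 \left(-4\right) = 0$)
$G{\left(g,l \right)} = -10$ ($G{\left(g,l \right)} = \left(-2\right) 5 = -10$)
$- 18 \left(G{\left(-7,10 \right)} + 63\right) = - 18 \left(-10 + 63\right) = \left(-18\right) 53 = -954$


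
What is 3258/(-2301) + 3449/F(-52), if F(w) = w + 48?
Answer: -2649727/3068 ≈ -863.67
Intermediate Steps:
F(w) = 48 + w
3258/(-2301) + 3449/F(-52) = 3258/(-2301) + 3449/(48 - 52) = 3258*(-1/2301) + 3449/(-4) = -1086/767 + 3449*(-¼) = -1086/767 - 3449/4 = -2649727/3068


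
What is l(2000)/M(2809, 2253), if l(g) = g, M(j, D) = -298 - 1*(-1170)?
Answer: 250/109 ≈ 2.2936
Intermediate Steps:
M(j, D) = 872 (M(j, D) = -298 + 1170 = 872)
l(2000)/M(2809, 2253) = 2000/872 = 2000*(1/872) = 250/109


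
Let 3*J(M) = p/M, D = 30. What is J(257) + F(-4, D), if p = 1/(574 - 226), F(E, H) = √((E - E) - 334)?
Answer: 1/268308 + I*√334 ≈ 3.7271e-6 + 18.276*I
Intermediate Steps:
F(E, H) = I*√334 (F(E, H) = √(0 - 334) = √(-334) = I*√334)
p = 1/348 ≈ 0.0028736
J(M) = 1/(1044*M) (J(M) = (1/(348*M))/3 = 1/(1044*M))
J(257) + F(-4, D) = (1/1044)/257 + I*√334 = (1/1044)*(1/257) + I*√334 = 1/268308 + I*√334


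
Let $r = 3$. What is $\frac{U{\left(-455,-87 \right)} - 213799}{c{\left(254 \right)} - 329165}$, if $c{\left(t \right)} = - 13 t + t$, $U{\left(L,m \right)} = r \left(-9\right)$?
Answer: $\frac{213826}{332213} \approx 0.64364$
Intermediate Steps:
$U{\left(L,m \right)} = -27$ ($U{\left(L,m \right)} = 3 \left(-9\right) = -27$)
$c{\left(t \right)} = - 12 t$
$\frac{U{\left(-455,-87 \right)} - 213799}{c{\left(254 \right)} - 329165} = \frac{-27 - 213799}{\left(-12\right) 254 - 329165} = - \frac{213826}{-3048 - 329165} = - \frac{213826}{-332213} = \left(-213826\right) \left(- \frac{1}{332213}\right) = \frac{213826}{332213}$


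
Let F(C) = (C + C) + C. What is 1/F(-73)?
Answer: -1/219 ≈ -0.0045662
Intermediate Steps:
F(C) = 3*C (F(C) = 2*C + C = 3*C)
1/F(-73) = 1/(3*(-73)) = 1/(-219) = -1/219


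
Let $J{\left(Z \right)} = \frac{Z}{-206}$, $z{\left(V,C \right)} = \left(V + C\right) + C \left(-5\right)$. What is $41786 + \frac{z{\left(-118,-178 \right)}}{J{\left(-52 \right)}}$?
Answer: $\frac{573809}{13} \approx 44139.0$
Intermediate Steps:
$z{\left(V,C \right)} = V - 4 C$ ($z{\left(V,C \right)} = \left(C + V\right) - 5 C = V - 4 C$)
$J{\left(Z \right)} = - \frac{Z}{206}$ ($J{\left(Z \right)} = Z \left(- \frac{1}{206}\right) = - \frac{Z}{206}$)
$41786 + \frac{z{\left(-118,-178 \right)}}{J{\left(-52 \right)}} = 41786 + \frac{-118 - -712}{\left(- \frac{1}{206}\right) \left(-52\right)} = 41786 + \frac{-118 + 712}{\frac{26}{103}} = 41786 + 594 \cdot \frac{103}{26} = 41786 + \frac{30591}{13} = \frac{573809}{13}$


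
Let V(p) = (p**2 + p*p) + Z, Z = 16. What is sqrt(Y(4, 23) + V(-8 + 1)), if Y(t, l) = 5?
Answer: sqrt(119) ≈ 10.909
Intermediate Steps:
V(p) = 16 + 2*p**2 (V(p) = (p**2 + p*p) + 16 = (p**2 + p**2) + 16 = 2*p**2 + 16 = 16 + 2*p**2)
sqrt(Y(4, 23) + V(-8 + 1)) = sqrt(5 + (16 + 2*(-8 + 1)**2)) = sqrt(5 + (16 + 2*(-7)**2)) = sqrt(5 + (16 + 2*49)) = sqrt(5 + (16 + 98)) = sqrt(5 + 114) = sqrt(119)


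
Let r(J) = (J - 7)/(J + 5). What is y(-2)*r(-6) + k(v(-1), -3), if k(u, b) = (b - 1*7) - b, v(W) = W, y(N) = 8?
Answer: 97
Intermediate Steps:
r(J) = (-7 + J)/(5 + J)
k(u, b) = -7 (k(u, b) = (b - 7) - b = (-7 + b) - b = -7)
y(-2)*r(-6) + k(v(-1), -3) = 8*((-7 - 6)/(5 - 6)) - 7 = 8*(-13/(-1)) - 7 = 8*(-1*(-13)) - 7 = 8*13 - 7 = 104 - 7 = 97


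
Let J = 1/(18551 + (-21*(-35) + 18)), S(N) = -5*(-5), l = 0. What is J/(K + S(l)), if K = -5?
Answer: 1/386080 ≈ 2.5901e-6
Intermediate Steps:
S(N) = 25
J = 1/19304 (J = 1/(18551 + (735 + 18)) = 1/(18551 + 753) = 1/19304 ≈ 5.1803e-5)
J/(K + S(l)) = 1/(19304*(-5 + 25)) = (1/19304)/20 = (1/19304)*(1/20) = 1/386080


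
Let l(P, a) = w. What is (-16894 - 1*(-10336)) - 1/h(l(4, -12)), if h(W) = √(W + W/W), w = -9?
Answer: -6558 + I*√2/4 ≈ -6558.0 + 0.35355*I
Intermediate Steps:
l(P, a) = -9
h(W) = √(1 + W) (h(W) = √(W + 1) = √(1 + W))
(-16894 - 1*(-10336)) - 1/h(l(4, -12)) = (-16894 - 1*(-10336)) - 1/(√(1 - 9)) = (-16894 + 10336) - 1/(√(-8)) = -6558 - 1/(2*I*√2) = -6558 - (-1)*I*√2/4 = -6558 + I*√2/4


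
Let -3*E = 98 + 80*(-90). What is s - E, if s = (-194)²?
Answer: 105806/3 ≈ 35269.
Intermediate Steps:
s = 37636
E = 7102/3 (E = -(98 + 80*(-90))/3 = -(98 - 7200)/3 = -⅓*(-7102) = 7102/3 ≈ 2367.3)
s - E = 37636 - 1*7102/3 = 37636 - 7102/3 = 105806/3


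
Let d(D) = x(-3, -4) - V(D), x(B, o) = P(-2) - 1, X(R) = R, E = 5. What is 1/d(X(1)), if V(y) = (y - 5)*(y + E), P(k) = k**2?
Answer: 1/27 ≈ 0.037037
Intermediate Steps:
x(B, o) = 3 (x(B, o) = (-2)**2 - 1 = 4 - 1 = 3)
V(y) = (-5 + y)*(5 + y) (V(y) = (y - 5)*(y + 5) = (-5 + y)*(5 + y))
d(D) = 28 - D**2 (d(D) = 3 - (-25 + D**2) = 3 + (25 - D**2) = 28 - D**2)
1/d(X(1)) = 1/(28 - 1*1**2) = 1/(28 - 1*1) = 1/(28 - 1) = 1/27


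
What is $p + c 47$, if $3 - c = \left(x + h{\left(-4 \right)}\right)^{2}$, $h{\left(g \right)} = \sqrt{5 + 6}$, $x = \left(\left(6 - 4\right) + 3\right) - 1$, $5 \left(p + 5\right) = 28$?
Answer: $- \frac{5637}{5} - 376 \sqrt{11} \approx -2374.4$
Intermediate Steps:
$p = \frac{3}{5}$ ($p = -5 + \frac{1}{5} \cdot 28 = -5 + \frac{28}{5} = \frac{3}{5} \approx 0.6$)
$x = 4$ ($x = \left(\left(6 - 4\right) + 3\right) - 1 = \left(2 + 3\right) - 1 = 5 - 1 = 4$)
$h{\left(g \right)} = \sqrt{11}$
$c = 3 - \left(4 + \sqrt{11}\right)^{2} \approx -50.533$
$p + c 47 = \frac{3}{5} + \left(3 - \left(4 + \sqrt{11}\right)^{2}\right) 47 = \frac{3}{5} + \left(141 - 47 \left(4 + \sqrt{11}\right)^{2}\right) = \frac{708}{5} - 47 \left(4 + \sqrt{11}\right)^{2}$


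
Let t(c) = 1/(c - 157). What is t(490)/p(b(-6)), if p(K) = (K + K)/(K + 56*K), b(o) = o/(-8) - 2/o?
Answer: 19/222 ≈ 0.085586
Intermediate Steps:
b(o) = -2/o - o/8 (b(o) = o*(-⅛) - 2/o = -o/8 - 2/o = -2/o - o/8)
t(c) = 1/(-157 + c)
p(K) = 2/57 (p(K) = (2*K)/((57*K)) = (2*K)*(1/(57*K)) = 2/57)
t(490)/p(b(-6)) = 1/((-157 + 490)*(2/57)) = (57/2)/333 = (1/333)*(57/2) = 19/222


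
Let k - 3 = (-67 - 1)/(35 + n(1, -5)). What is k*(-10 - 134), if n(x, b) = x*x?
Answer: -160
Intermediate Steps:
n(x, b) = x²
k = 10/9 (k = 3 + (-67 - 1)/(35 + 1²) = 3 - 68/(35 + 1) = 3 - 68/36 = 3 - 68*1/36 = 3 - 17/9 = 10/9 ≈ 1.1111)
k*(-10 - 134) = 10*(-10 - 134)/9 = (10/9)*(-144) = -160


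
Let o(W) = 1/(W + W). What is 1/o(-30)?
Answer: -60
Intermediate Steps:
o(W) = 1/(2*W)
1/o(-30) = 1/((½)/(-30)) = 1/((½)*(-1/30)) = 1/(-1/60) = -60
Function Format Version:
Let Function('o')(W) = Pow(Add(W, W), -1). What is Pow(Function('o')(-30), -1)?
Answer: -60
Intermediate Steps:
Function('o')(W) = Mul(Rational(1, 2), Pow(W, -1)) (Function('o')(W) = Pow(Mul(2, W), -1) = Mul(Rational(1, 2), Pow(W, -1)))
Pow(Function('o')(-30), -1) = Pow(Mul(Rational(1, 2), Pow(-30, -1)), -1) = Pow(Mul(Rational(1, 2), Rational(-1, 30)), -1) = Pow(Rational(-1, 60), -1) = -60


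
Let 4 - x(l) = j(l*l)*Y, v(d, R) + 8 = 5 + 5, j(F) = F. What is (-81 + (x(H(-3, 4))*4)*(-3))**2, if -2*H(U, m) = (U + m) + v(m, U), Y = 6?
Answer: 1089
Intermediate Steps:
v(d, R) = 2 (v(d, R) = -8 + (5 + 5) = -8 + 10 = 2)
H(U, m) = -1 - U/2 - m/2 (H(U, m) = -((U + m) + 2)/2 = -(2 + U + m)/2 = -1 - U/2 - m/2)
x(l) = 4 - 6*l**2 (x(l) = 4 - l*l*6 = 4 - l**2*6 = 4 - 6*l**2)
(-81 + (x(H(-3, 4))*4)*(-3))**2 = (-81 + ((4 - 6*(-1 - 1/2*(-3) - 1/2*4)**2)*4)*(-3))**2 = (-81 + ((4 - 6*(-1 + 3/2 - 2)**2)*4)*(-3))**2 = (-81 + ((4 - 6*(-3/2)**2)*4)*(-3))**2 = (-81 + ((4 - 6*9/4)*4)*(-3))**2 = (-81 + ((4 - 27/2)*4)*(-3))**2 = (-81 - 19/2*4*(-3))**2 = (-81 - 38*(-3))**2 = (-81 + 114)**2 = 33**2 = 1089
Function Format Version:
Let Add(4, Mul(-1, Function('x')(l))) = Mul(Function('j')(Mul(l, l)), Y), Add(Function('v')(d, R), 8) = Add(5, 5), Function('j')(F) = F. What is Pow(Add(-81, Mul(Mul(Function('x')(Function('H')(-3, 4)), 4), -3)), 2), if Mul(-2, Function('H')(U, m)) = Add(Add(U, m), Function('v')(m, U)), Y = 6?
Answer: 1089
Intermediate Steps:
Function('v')(d, R) = 2 (Function('v')(d, R) = Add(-8, Add(5, 5)) = Add(-8, 10) = 2)
Function('H')(U, m) = Add(-1, Mul(Rational(-1, 2), U), Mul(Rational(-1, 2), m)) (Function('H')(U, m) = Mul(Rational(-1, 2), Add(Add(U, m), 2)) = Mul(Rational(-1, 2), Add(2, U, m)) = Add(-1, Mul(Rational(-1, 2), U), Mul(Rational(-1, 2), m)))
Function('x')(l) = Add(4, Mul(-6, Pow(l, 2))) (Function('x')(l) = Add(4, Mul(-1, Mul(Mul(l, l), 6))) = Add(4, Mul(-1, Mul(Pow(l, 2), 6))) = Add(4, Mul(-1, Mul(6, Pow(l, 2)))) = Add(4, Mul(-6, Pow(l, 2))))
Pow(Add(-81, Mul(Mul(Function('x')(Function('H')(-3, 4)), 4), -3)), 2) = Pow(Add(-81, Mul(Mul(Add(4, Mul(-6, Pow(Add(-1, Mul(Rational(-1, 2), -3), Mul(Rational(-1, 2), 4)), 2))), 4), -3)), 2) = Pow(Add(-81, Mul(Mul(Add(4, Mul(-6, Pow(Add(-1, Rational(3, 2), -2), 2))), 4), -3)), 2) = Pow(Add(-81, Mul(Mul(Add(4, Mul(-6, Pow(Rational(-3, 2), 2))), 4), -3)), 2) = Pow(Add(-81, Mul(Mul(Add(4, Mul(-6, Rational(9, 4))), 4), -3)), 2) = Pow(Add(-81, Mul(Mul(Add(4, Rational(-27, 2)), 4), -3)), 2) = Pow(Add(-81, Mul(Mul(Rational(-19, 2), 4), -3)), 2) = Pow(Add(-81, Mul(-38, -3)), 2) = Pow(Add(-81, 114), 2) = Pow(33, 2) = 1089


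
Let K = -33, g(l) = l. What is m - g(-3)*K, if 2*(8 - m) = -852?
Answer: 335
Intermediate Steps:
m = 434 (m = 8 - ½*(-852) = 8 + 426 = 434)
m - g(-3)*K = 434 - (-3)*(-33) = 434 - 1*99 = 434 - 99 = 335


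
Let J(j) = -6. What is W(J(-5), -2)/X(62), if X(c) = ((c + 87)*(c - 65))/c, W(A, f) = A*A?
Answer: -744/149 ≈ -4.9933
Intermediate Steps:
W(A, f) = A²
X(c) = (-65 + c)*(87 + c)/c (X(c) = ((87 + c)*(-65 + c))/c = ((-65 + c)*(87 + c))/c = (-65 + c)*(87 + c)/c)
W(J(-5), -2)/X(62) = (-6)²/(22 + 62 - 5655/62) = 36/(22 + 62 - 5655*1/62) = 36/(22 + 62 - 5655/62) = 36/(-447/62) = 36*(-62/447) = -744/149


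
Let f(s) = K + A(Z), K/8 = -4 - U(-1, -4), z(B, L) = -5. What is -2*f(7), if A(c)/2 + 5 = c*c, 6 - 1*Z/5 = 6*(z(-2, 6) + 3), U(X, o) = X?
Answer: -32332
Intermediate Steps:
K = -24 (K = 8*(-4 - 1*(-1)) = 8*(-4 + 1) = 8*(-3) = -24)
Z = 90 (Z = 30 - 30*(-5 + 3) = 30 - 30*(-2) = 30 - 5*(-12) = 30 + 60 = 90)
A(c) = -10 + 2*c² (A(c) = -10 + 2*(c*c) = -10 + 2*c²)
f(s) = 16166 (f(s) = -24 + (-10 + 2*90²) = -24 + (-10 + 2*8100) = -24 + (-10 + 16200) = -24 + 16190 = 16166)
-2*f(7) = -2*16166 = -32332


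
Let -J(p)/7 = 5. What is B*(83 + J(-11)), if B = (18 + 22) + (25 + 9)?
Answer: 3552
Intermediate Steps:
J(p) = -35 (J(p) = -7*5 = -35)
B = 74 (B = 40 + 34 = 74)
B*(83 + J(-11)) = 74*(83 - 35) = 74*48 = 3552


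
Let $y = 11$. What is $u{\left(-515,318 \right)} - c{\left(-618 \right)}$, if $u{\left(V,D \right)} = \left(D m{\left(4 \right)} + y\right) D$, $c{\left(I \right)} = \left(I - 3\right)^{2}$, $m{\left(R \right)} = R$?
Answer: $22353$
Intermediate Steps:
$c{\left(I \right)} = \left(-3 + I\right)^{2}$
$u{\left(V,D \right)} = D \left(11 + 4 D\right)$ ($u{\left(V,D \right)} = \left(D 4 + 11\right) D = \left(4 D + 11\right) D = \left(11 + 4 D\right) D = D \left(11 + 4 D\right)$)
$u{\left(-515,318 \right)} - c{\left(-618 \right)} = 318 \left(11 + 4 \cdot 318\right) - \left(-3 - 618\right)^{2} = 318 \left(11 + 1272\right) - \left(-621\right)^{2} = 318 \cdot 1283 - 385641 = 407994 - 385641 = 22353$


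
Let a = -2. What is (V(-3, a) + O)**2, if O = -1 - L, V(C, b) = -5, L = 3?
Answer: 81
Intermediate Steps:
O = -4 (O = -1 - 1*3 = -1 - 3 = -4)
(V(-3, a) + O)**2 = (-5 - 4)**2 = (-9)**2 = 81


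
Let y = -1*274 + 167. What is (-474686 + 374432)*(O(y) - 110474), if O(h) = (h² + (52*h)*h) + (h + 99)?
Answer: -49757564010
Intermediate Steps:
y = -107 (y = -274 + 167 = -107)
O(h) = 99 + h + 53*h² (O(h) = (h² + 52*h²) + (99 + h) = 53*h² + (99 + h) = 99 + h + 53*h²)
(-474686 + 374432)*(O(y) - 110474) = (-474686 + 374432)*((99 - 107 + 53*(-107)²) - 110474) = -100254*((99 - 107 + 53*11449) - 110474) = -100254*((99 - 107 + 606797) - 110474) = -100254*(606789 - 110474) = -100254*496315 = -49757564010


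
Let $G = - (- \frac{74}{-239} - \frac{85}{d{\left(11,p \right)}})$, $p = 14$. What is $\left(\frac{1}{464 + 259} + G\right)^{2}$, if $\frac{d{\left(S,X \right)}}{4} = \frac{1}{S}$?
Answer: $\frac{26034514050692449}{477740851344} \approx 54495.0$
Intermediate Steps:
$d{\left(S,X \right)} = \frac{4}{S}$
$G = \frac{223169}{956}$ ($G = - (- \frac{74}{-239} - \frac{85}{4 \cdot \frac{1}{11}}) = - (\left(-74\right) \left(- \frac{1}{239}\right) - \frac{85}{4 \cdot \frac{1}{11}}) = - (\frac{74}{239} - \frac{85}{\frac{4}{11}}) = - (\frac{74}{239} - \frac{935}{4}) = \left(-1\right) \left(- \frac{223169}{956}\right) = \frac{223169}{956} \approx 233.44$)
$\left(\frac{1}{464 + 259} + G\right)^{2} = \left(\frac{1}{464 + 259} + \frac{223169}{956}\right)^{2} = \left(\frac{1}{723} + \frac{223169}{956}\right)^{2} = \left(\frac{161352143}{691188}\right)^{2} = \frac{26034514050692449}{477740851344}$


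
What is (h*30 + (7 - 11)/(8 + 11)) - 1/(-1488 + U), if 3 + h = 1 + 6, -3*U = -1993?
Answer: 5624053/46949 ≈ 119.79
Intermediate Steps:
U = 1993/3 (U = -⅓*(-1993) = 1993/3 ≈ 664.33)
h = 4 (h = -3 + (1 + 6) = -3 + 7 = 4)
(h*30 + (7 - 11)/(8 + 11)) - 1/(-1488 + U) = (4*30 + (7 - 11)/(8 + 11)) - 1/(-1488 + 1993/3) = (120 - 4/19) - 1/(-2471/3) = (120 - 4*1/19) - 1*(-3/2471) = (120 - 4/19) + 3/2471 = 2276/19 + 3/2471 = 5624053/46949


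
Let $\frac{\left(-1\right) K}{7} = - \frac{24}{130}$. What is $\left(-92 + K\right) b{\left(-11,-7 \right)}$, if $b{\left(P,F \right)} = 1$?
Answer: $- \frac{5896}{65} \approx -90.708$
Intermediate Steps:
$K = \frac{84}{65}$ ($K = - 7 \left(- \frac{24}{130}\right) = - 7 \left(\left(-24\right) \frac{1}{130}\right) = \left(-7\right) \left(- \frac{12}{65}\right) = \frac{84}{65} \approx 1.2923$)
$\left(-92 + K\right) b{\left(-11,-7 \right)} = \left(-92 + \frac{84}{65}\right) 1 = \left(- \frac{5896}{65}\right) 1 = - \frac{5896}{65}$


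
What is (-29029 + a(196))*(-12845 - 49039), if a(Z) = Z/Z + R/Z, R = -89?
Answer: 88023445767/49 ≈ 1.7964e+9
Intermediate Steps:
a(Z) = 1 - 89/Z (a(Z) = Z/Z - 89/Z = 1 - 89/Z)
(-29029 + a(196))*(-12845 - 49039) = (-29029 + (-89 + 196)/196)*(-12845 - 49039) = (-29029 + (1/196)*107)*(-61884) = (-29029 + 107/196)*(-61884) = -5689577/196*(-61884) = 88023445767/49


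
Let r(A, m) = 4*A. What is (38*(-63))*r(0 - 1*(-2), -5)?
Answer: -19152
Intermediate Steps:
(38*(-63))*r(0 - 1*(-2), -5) = (38*(-63))*(4*(0 - 1*(-2))) = -9576*(0 + 2) = -9576*2 = -2394*8 = -19152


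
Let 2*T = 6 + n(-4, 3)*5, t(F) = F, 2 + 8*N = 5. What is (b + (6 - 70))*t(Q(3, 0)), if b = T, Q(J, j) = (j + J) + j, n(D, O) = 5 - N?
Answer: -2373/16 ≈ -148.31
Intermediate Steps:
N = 3/8 (N = -¼ + (⅛)*5 = -¼ + 5/8 = 3/8 ≈ 0.37500)
n(D, O) = 37/8 (n(D, O) = 5 - 1*3/8 = 5 - 3/8 = 37/8)
Q(J, j) = J + 2*j (Q(J, j) = (J + j) + j = J + 2*j)
T = 233/16 (T = (6 + (37/8)*5)/2 = (6 + 185/8)/2 = (½)*(233/8) = 233/16 ≈ 14.563)
b = 233/16 ≈ 14.563
(b + (6 - 70))*t(Q(3, 0)) = (233/16 + (6 - 70))*(3 + 2*0) = (233/16 - 64)*(3 + 0) = -791/16*3 = -2373/16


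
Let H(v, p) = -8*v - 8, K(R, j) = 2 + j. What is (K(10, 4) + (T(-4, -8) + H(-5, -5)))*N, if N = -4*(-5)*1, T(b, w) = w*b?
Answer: 1400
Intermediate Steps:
T(b, w) = b*w
H(v, p) = -8 - 8*v
N = 20 (N = 20*1 = 20)
(K(10, 4) + (T(-4, -8) + H(-5, -5)))*N = ((2 + 4) + (-4*(-8) + (-8 - 8*(-5))))*20 = (6 + (32 + (-8 + 40)))*20 = (6 + (32 + 32))*20 = (6 + 64)*20 = 70*20 = 1400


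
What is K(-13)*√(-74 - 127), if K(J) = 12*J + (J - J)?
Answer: -156*I*√201 ≈ -2211.7*I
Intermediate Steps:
K(J) = 12*J (K(J) = 12*J + 0 = 12*J)
K(-13)*√(-74 - 127) = (12*(-13))*√(-74 - 127) = -156*I*√201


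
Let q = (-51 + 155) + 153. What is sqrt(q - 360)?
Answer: I*sqrt(103) ≈ 10.149*I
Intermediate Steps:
q = 257 (q = 104 + 153 = 257)
sqrt(q - 360) = sqrt(257 - 360) = sqrt(-103) = I*sqrt(103)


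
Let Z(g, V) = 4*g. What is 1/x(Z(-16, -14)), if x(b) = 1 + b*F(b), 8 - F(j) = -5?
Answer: -1/831 ≈ -0.0012034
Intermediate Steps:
F(j) = 13 (F(j) = 8 - 1*(-5) = 8 + 5 = 13)
x(b) = 1 + 13*b (x(b) = 1 + b*13 = 1 + 13*b)
1/x(Z(-16, -14)) = 1/(1 + 13*(4*(-16))) = 1/(1 + 13*(-64)) = 1/(1 - 832) = 1/(-831) = -1/831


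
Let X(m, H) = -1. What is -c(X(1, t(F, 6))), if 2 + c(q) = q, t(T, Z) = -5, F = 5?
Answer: 3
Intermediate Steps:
c(q) = -2 + q
-c(X(1, t(F, 6))) = -(-2 - 1) = -1*(-3) = 3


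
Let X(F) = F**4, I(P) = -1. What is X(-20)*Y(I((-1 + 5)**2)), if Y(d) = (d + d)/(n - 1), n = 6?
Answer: -64000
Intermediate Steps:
Y(d) = 2*d/5 (Y(d) = (d + d)/(6 - 1) = (2*d)/5 = (2*d)*(1/5) = 2*d/5)
X(-20)*Y(I((-1 + 5)**2)) = (-20)**4*((2/5)*(-1)) = 160000*(-2/5) = -64000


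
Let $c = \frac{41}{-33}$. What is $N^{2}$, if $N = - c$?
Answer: $\frac{1681}{1089} \approx 1.5436$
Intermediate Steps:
$c = - \frac{41}{33}$ ($c = 41 \left(- \frac{1}{33}\right) = - \frac{41}{33} \approx -1.2424$)
$N = \frac{41}{33}$ ($N = \left(-1\right) \left(- \frac{41}{33}\right) = \frac{41}{33} \approx 1.2424$)
$N^{2} = \left(\frac{41}{33}\right)^{2} = \frac{1681}{1089}$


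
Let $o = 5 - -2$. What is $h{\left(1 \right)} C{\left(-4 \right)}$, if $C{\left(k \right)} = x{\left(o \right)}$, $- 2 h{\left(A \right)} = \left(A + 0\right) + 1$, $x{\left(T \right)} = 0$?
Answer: $0$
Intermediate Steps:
$o = 7$ ($o = 5 + 2 = 7$)
$h{\left(A \right)} = - \frac{1}{2} - \frac{A}{2}$ ($h{\left(A \right)} = - \frac{\left(A + 0\right) + 1}{2} = - \frac{A + 1}{2} = - \frac{1 + A}{2} = - \frac{1}{2} - \frac{A}{2}$)
$C{\left(k \right)} = 0$
$h{\left(1 \right)} C{\left(-4 \right)} = \left(- \frac{1}{2} - \frac{1}{2}\right) 0 = \left(-1\right) 0 = 0$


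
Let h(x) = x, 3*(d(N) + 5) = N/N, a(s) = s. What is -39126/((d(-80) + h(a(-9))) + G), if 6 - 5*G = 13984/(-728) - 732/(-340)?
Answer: 2269797075/525332 ≈ 4320.7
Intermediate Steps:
d(N) = -14/3 (d(N) = -5 + (N/N)/3 = -5 + (⅓)*1 = -5 + ⅓ = -14/3)
G = 178337/38675 (G = 6/5 - (13984/(-728) - 732/(-340))/5 = 6/5 - (13984*(-1/728) - 732*(-1/340))/5 = 6/5 - (-1748/91 + 183/85)/5 = 6/5 - ⅕*(-131927/7735) = 6/5 + 131927/38675 = 178337/38675 ≈ 4.6112)
-39126/((d(-80) + h(a(-9))) + G) = -39126/((-14/3 - 9) + 178337/38675) = -39126/(-41/3 + 178337/38675) = -39126/(-1050664/116025) = -39126*(-116025/1050664) = 2269797075/525332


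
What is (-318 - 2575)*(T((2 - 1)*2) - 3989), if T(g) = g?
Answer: 11534391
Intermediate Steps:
(-318 - 2575)*(T((2 - 1)*2) - 3989) = (-318 - 2575)*((2 - 1)*2 - 3989) = -2893*(1*2 - 3989) = -2893*(2 - 3989) = -2893*(-3987) = 11534391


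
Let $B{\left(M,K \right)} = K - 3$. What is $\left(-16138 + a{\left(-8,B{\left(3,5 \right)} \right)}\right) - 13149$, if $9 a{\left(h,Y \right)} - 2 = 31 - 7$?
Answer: $- \frac{263557}{9} \approx -29284.0$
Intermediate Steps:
$B{\left(M,K \right)} = -3 + K$ ($B{\left(M,K \right)} = K - 3 = -3 + K$)
$a{\left(h,Y \right)} = \frac{26}{9}$ ($a{\left(h,Y \right)} = \frac{2}{9} + \frac{31 - 7}{9} = \frac{2}{9} + \frac{1}{9} \cdot 24 = \frac{2}{9} + \frac{8}{3} = \frac{26}{9}$)
$\left(-16138 + a{\left(-8,B{\left(3,5 \right)} \right)}\right) - 13149 = \left(-16138 + \frac{26}{9}\right) - 13149 = - \frac{145216}{9} - 13149 = - \frac{263557}{9}$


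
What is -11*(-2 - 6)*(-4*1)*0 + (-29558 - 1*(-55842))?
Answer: 26284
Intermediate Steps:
-11*(-2 - 6)*(-4*1)*0 + (-29558 - 1*(-55842)) = -(-88)*(-4)*0 + (-29558 + 55842) = -11*32*0 + 26284 = -352*0 + 26284 = 0 + 26284 = 26284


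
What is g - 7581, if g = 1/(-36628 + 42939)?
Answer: -47843690/6311 ≈ -7581.0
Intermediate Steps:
g = 1/6311 ≈ 0.00015845
g - 7581 = 1/6311 - 7581 = -47843690/6311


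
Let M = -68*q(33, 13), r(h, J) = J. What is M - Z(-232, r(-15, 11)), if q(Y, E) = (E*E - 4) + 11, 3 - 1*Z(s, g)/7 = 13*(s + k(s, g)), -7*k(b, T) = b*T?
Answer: 75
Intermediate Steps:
k(b, T) = -T*b/7 (k(b, T) = -b*T/7 = -T*b/7)
Z(s, g) = 21 - 91*s + 13*g*s (Z(s, g) = 21 - 91*(s - g*s/7) = 21 - 7*(13*s - 13*g*s/7) = 21 + (-91*s + 13*g*s) = 21 - 91*s + 13*g*s)
q(Y, E) = 7 + E² (q(Y, E) = (E² - 4) + 11 = (-4 + E²) + 11 = 7 + E²)
M = -11968 (M = -68*(7 + 13²) = -68*(7 + 169) = -68*176 = -11968)
M - Z(-232, r(-15, 11)) = -11968 - (21 - 91*(-232) + 13*11*(-232)) = -11968 - (21 + 21112 - 33176) = -11968 - 1*(-12043) = -11968 + 12043 = 75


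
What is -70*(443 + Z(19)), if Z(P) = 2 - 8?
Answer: -30590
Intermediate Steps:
Z(P) = -6
-70*(443 + Z(19)) = -70*(443 - 6) = -70*437 = -30590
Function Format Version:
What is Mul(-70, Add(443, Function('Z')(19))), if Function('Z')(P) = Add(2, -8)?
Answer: -30590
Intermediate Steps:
Function('Z')(P) = -6
Mul(-70, Add(443, Function('Z')(19))) = Mul(-70, Add(443, -6)) = Mul(-70, 437) = -30590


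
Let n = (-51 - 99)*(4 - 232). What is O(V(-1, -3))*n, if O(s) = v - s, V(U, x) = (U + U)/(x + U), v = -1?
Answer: -51300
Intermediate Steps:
V(U, x) = 2*U/(U + x) (V(U, x) = (2*U)/(U + x) = 2*U/(U + x))
O(s) = -1 - s
n = 34200 (n = -150*(-228) = 34200)
O(V(-1, -3))*n = (-1 - 2*(-1)/(-1 - 3))*34200 = (-1 - 2*(-1)/(-4))*34200 = (-1 - 2*(-1)*(-1)/4)*34200 = (-1 - 1*½)*34200 = (-1 - ½)*34200 = -3/2*34200 = -51300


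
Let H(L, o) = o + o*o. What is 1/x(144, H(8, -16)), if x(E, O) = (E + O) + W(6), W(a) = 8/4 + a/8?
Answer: 4/1547 ≈ 0.0025856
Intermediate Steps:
H(L, o) = o + o**2
W(a) = 2 + a/8 (W(a) = 8*(1/4) + a*(1/8) = 2 + a/8)
x(E, O) = 11/4 + E + O (x(E, O) = (E + O) + (2 + (1/8)*6) = (E + O) + (2 + 3/4) = (E + O) + 11/4 = 11/4 + E + O)
1/x(144, H(8, -16)) = 1/(11/4 + 144 - 16*(1 - 16)) = 1/(11/4 + 144 - 16*(-15)) = 1/(11/4 + 144 + 240) = 1/(1547/4) = 4/1547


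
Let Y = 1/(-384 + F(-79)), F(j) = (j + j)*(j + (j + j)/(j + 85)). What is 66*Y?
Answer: 99/24388 ≈ 0.0040594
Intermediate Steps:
F(j) = 2*j*(j + 2*j/(85 + j)) (F(j) = (2*j)*(j + (2*j)/(85 + j)) = (2*j)*(j + 2*j/(85 + j)) = 2*j*(j + 2*j/(85 + j)))
Y = 3/48776 (Y = 1/(-384 + 2*(-79)²*(87 - 79)/(85 - 79)) = 1/(-384 + 2*6241*8/6) = 1/(-384 + 2*6241*(⅙)*8) = 1/(-384 + 49928/3) = 1/(48776/3) = 3/48776 ≈ 6.1506e-5)
66*Y = 66*(3/48776) = 99/24388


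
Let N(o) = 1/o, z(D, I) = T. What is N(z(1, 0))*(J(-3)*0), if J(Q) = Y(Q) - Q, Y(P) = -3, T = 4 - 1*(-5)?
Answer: 0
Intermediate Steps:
T = 9 (T = 4 + 5 = 9)
z(D, I) = 9
J(Q) = -3 - Q
N(z(1, 0))*(J(-3)*0) = ((-3 - 1*(-3))*0)/9 = ((-3 + 3)*0)/9 = (0*0)/9 = (⅑)*0 = 0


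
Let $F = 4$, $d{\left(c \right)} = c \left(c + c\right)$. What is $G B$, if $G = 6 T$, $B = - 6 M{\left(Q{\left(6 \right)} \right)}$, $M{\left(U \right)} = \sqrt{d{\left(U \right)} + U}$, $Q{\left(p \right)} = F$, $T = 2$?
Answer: $-432$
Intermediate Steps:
$d{\left(c \right)} = 2 c^{2}$ ($d{\left(c \right)} = c 2 c = 2 c^{2}$)
$Q{\left(p \right)} = 4$
$M{\left(U \right)} = \sqrt{U + 2 U^{2}}$ ($M{\left(U \right)} = \sqrt{2 U^{2} + U} = \sqrt{U + 2 U^{2}}$)
$B = -36$ ($B = - 6 \sqrt{4 \left(1 + 2 \cdot 4\right)} = - 6 \sqrt{4 \left(1 + 8\right)} = - 6 \sqrt{4 \cdot 9} = - 6 \sqrt{36} = \left(-6\right) 6 = -36$)
$G = 12$ ($G = 6 \cdot 2 = 12$)
$G B = 12 \left(-36\right) = -432$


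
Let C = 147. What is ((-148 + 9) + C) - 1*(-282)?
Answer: 290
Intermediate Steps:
((-148 + 9) + C) - 1*(-282) = ((-148 + 9) + 147) - 1*(-282) = (-139 + 147) + 282 = 8 + 282 = 290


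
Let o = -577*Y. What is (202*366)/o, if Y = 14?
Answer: -36966/4039 ≈ -9.1523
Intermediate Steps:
o = -8078 (o = -577*14 = -8078)
(202*366)/o = (202*366)/(-8078) = 73932*(-1/8078) = -36966/4039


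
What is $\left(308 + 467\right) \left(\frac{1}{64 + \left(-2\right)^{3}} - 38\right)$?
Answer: $- \frac{1648425}{56} \approx -29436.0$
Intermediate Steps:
$\left(308 + 467\right) \left(\frac{1}{64 + \left(-2\right)^{3}} - 38\right) = 775 \left(\frac{1}{64 - 8} - 38\right) = 775 \left(\frac{1}{56} - 38\right) = 775 \left(- \frac{2127}{56}\right) = - \frac{1648425}{56}$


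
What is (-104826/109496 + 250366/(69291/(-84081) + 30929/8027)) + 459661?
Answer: 632270439136496651/1165871429971 ≈ 5.4232e+5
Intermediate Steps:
(-104826/109496 + 250366/(69291/(-84081) + 30929/8027)) + 459661 = (-104826*1/109496 + 250366/(69291*(-1/84081) + 30929*(1/8027))) + 459661 = (-52413/54748 + 250366/(-23097/28027 + 30929/8027)) + 459661 = (-52413/54748 + 250366/(681447464/224972729)) + 459661 = (-52413/54748 + 250366*(224972729/681447464)) + 459661 = (-52413/54748 + 28162761134407/340723732) + 459661 = 96364811764596820/1165871429971 + 459661 = 632270439136496651/1165871429971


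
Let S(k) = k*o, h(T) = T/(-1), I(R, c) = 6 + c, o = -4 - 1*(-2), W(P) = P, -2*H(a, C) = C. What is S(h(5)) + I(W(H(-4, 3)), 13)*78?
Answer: 1492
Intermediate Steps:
H(a, C) = -C/2
o = -2 (o = -4 + 2 = -2)
h(T) = -T (h(T) = T*(-1) = -T)
S(k) = -2*k (S(k) = k*(-2) = -2*k)
S(h(5)) + I(W(H(-4, 3)), 13)*78 = -(-2)*5 + (6 + 13)*78 = -2*(-5) + 19*78 = 10 + 1482 = 1492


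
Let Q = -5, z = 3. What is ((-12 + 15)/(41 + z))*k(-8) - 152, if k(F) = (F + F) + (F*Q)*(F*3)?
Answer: -2404/11 ≈ -218.55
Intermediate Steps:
k(F) = -15*F² + 2*F (k(F) = (F + F) + (F*(-5))*(F*3) = 2*F + (-5*F)*(3*F) = 2*F - 15*F² = -15*F² + 2*F)
((-12 + 15)/(41 + z))*k(-8) - 152 = ((-12 + 15)/(41 + 3))*(-8*(2 - 15*(-8))) - 152 = (3/44)*(-8*(2 + 120)) - 152 = (3*(1/44))*(-8*122) - 152 = (3/44)*(-976) - 152 = -732/11 - 152 = -2404/11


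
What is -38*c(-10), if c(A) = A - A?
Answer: 0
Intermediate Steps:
c(A) = 0
-38*c(-10) = -38*0 = 0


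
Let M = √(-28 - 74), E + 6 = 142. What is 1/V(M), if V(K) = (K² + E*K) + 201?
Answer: 33/632131 - 136*I*√102/1896393 ≈ 5.2204e-5 - 0.00072429*I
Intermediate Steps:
E = 136 (E = -6 + 142 = 136)
M = I*√102 (M = √(-102) = I*√102 ≈ 10.1*I)
V(K) = 201 + K² + 136*K (V(K) = (K² + 136*K) + 201 = 201 + K² + 136*K)
1/V(M) = 1/(201 + (I*√102)² + 136*(I*√102)) = 1/(201 - 102 + 136*I*√102) = 1/(99 + 136*I*√102)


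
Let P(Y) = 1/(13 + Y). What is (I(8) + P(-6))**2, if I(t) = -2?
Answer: 169/49 ≈ 3.4490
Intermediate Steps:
(I(8) + P(-6))**2 = (-2 + 1/(13 - 6))**2 = (-2 + 1/7)**2 = (-13/7)**2 = 169/49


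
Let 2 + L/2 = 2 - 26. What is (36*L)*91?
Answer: -170352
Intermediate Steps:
L = -52 (L = -4 + 2*(2 - 26) = -4 + 2*(-24) = -4 - 48 = -52)
(36*L)*91 = (36*(-52))*91 = -1872*91 = -170352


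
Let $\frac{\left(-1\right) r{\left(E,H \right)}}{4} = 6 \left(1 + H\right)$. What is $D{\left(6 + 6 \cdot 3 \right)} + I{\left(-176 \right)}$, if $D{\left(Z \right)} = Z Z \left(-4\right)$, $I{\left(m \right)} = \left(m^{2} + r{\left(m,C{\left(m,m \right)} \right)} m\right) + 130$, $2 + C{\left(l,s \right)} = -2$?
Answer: $16130$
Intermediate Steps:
$C{\left(l,s \right)} = -4$ ($C{\left(l,s \right)} = -2 - 2 = -4$)
$r{\left(E,H \right)} = -24 - 24 H$ ($r{\left(E,H \right)} = - 4 \cdot 6 \left(1 + H\right) = - 4 \left(6 + 6 H\right) = -24 - 24 H$)
$I{\left(m \right)} = 130 + m^{2} + 72 m$ ($I{\left(m \right)} = \left(m^{2} + \left(-24 - -96\right) m\right) + 130 = \left(m^{2} + \left(-24 + 96\right) m\right) + 130 = \left(m^{2} + 72 m\right) + 130 = 130 + m^{2} + 72 m$)
$D{\left(Z \right)} = - 4 Z^{2}$ ($D{\left(Z \right)} = Z^{2} \left(-4\right) = - 4 Z^{2}$)
$D{\left(6 + 6 \cdot 3 \right)} + I{\left(-176 \right)} = - 4 \left(6 + 6 \cdot 3\right)^{2} + \left(130 + \left(-176\right)^{2} + 72 \left(-176\right)\right) = - 4 \left(6 + 18\right)^{2} + \left(130 + 30976 - 12672\right) = - 4 \cdot 24^{2} + 18434 = \left(-4\right) 576 + 18434 = -2304 + 18434 = 16130$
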